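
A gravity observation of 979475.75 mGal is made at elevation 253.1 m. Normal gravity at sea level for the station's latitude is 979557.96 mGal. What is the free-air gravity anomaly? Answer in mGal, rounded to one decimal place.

Free-air correction = 0.3086 × 253.1 = 78.11 mGal
Free-air anomaly = 979475.75 − 979557.96 + (78.11) = -4.10 mGal

-4.1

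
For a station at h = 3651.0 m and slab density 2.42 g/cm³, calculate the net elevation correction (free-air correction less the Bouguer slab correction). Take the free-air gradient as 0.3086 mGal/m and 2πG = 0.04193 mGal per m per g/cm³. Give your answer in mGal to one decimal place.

756.2

Combined gradient = 0.3086 − 0.04193 × 2.42 = 0.2071294 mGal/m
Combined elevation correction = 0.2071294 × 3651.0 = 756.2 mGal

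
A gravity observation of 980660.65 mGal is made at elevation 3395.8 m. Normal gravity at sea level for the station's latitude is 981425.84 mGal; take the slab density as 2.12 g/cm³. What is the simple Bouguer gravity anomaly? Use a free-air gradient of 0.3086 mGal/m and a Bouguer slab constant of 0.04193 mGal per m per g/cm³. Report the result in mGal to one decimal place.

-19.1

Free-air correction = 0.3086 × 3395.8 = 1047.94 mGal
Free-air anomaly = 980660.65 − 981425.84 + (1047.94) = 282.75 mGal
Bouguer slab correction = 0.04193 × 2.12 × 3395.8 = 301.86 mGal
Simple Bouguer anomaly = 282.75 − (301.86) = -19.11 mGal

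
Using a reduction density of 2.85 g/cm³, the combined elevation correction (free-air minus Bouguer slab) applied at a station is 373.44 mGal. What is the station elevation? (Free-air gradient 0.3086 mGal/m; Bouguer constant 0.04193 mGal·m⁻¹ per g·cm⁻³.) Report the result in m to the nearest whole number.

Combined gradient = 0.3086 − 0.04193 × 2.85 = 0.1890995 mGal/m
h = 373.44 / 0.1890995 = 1974.83 m

1975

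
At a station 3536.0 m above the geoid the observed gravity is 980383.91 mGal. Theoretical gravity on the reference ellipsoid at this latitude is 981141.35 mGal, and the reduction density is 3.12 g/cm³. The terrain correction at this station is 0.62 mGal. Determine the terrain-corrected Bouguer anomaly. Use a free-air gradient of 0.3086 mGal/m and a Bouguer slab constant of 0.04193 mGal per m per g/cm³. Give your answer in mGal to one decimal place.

Free-air correction = 0.3086 × 3536.0 = 1091.21 mGal
Free-air anomaly = 980383.91 − 981141.35 + (1091.21) = 333.77 mGal
Bouguer slab correction = 0.04193 × 3.12 × 3536.0 = 462.59 mGal
Simple Bouguer anomaly = 333.77 − (462.59) = -128.82 mGal
Complete Bouguer anomaly = -128.82 + 0.62 = -128.20 mGal

-128.2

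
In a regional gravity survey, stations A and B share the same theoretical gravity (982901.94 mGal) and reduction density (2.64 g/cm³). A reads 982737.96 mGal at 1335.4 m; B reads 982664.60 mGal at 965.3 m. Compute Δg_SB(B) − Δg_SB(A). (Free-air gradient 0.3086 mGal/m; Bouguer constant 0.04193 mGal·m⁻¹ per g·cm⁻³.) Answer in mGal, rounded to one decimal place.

Δg_SB(A) = 982737.96 − 982901.94 + 0.3086×1335.4 − 0.04193×2.64×1335.4 = 100.30 mGal
Δg_SB(B) = 982664.60 − 982901.94 + 0.3086×965.3 − 0.04193×2.64×965.3 = -46.30 mGal
Difference = -46.30 − (100.30) = -146.60 mGal

-146.6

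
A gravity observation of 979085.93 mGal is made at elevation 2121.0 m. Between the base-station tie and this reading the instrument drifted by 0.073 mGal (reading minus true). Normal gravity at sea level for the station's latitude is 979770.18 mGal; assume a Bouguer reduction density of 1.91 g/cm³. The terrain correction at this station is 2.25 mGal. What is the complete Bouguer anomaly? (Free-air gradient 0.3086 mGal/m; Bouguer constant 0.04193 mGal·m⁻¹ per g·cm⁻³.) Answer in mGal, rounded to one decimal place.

Drift-corrected reading = 979085.93 − (0.073) = 979085.857 mGal
Free-air correction = 0.3086 × 2121.0 = 654.54 mGal
Free-air anomaly = 979085.857 − 979770.18 + (654.54) = -29.783 mGal
Bouguer slab correction = 0.04193 × 1.91 × 2121.0 = 169.86 mGal
Simple Bouguer anomaly = -29.783 − (169.86) = -199.643 mGal
Complete Bouguer anomaly = -199.643 + 2.25 = -197.393 mGal

-197.4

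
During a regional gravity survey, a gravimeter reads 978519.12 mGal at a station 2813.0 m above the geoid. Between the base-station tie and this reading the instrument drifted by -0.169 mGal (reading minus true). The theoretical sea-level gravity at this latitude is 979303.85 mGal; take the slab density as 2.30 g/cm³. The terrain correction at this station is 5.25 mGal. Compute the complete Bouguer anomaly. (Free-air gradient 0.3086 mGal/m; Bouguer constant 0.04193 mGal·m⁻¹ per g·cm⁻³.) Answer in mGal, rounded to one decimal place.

-182.5

Drift-corrected reading = 978519.12 − (-0.169) = 978519.289 mGal
Free-air correction = 0.3086 × 2813.0 = 868.09 mGal
Free-air anomaly = 978519.289 − 979303.85 + (868.09) = 83.529 mGal
Bouguer slab correction = 0.04193 × 2.30 × 2813.0 = 271.28 mGal
Simple Bouguer anomaly = 83.529 − (271.28) = -187.751 mGal
Complete Bouguer anomaly = -187.751 + 5.25 = -182.501 mGal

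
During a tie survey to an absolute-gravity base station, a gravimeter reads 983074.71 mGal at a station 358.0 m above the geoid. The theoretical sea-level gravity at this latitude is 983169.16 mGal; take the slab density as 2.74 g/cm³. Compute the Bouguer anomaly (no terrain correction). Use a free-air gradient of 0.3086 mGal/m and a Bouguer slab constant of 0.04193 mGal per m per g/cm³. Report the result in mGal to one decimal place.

-25.1

Free-air correction = 0.3086 × 358.0 = 110.48 mGal
Free-air anomaly = 983074.71 − 983169.16 + (110.48) = 16.03 mGal
Bouguer slab correction = 0.04193 × 2.74 × 358.0 = 41.13 mGal
Simple Bouguer anomaly = 16.03 − (41.13) = -25.10 mGal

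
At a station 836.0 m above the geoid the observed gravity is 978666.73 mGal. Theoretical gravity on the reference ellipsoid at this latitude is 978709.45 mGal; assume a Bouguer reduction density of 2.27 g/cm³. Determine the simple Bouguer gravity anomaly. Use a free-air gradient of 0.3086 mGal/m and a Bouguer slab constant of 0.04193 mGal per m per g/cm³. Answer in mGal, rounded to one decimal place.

135.7

Free-air correction = 0.3086 × 836.0 = 257.99 mGal
Free-air anomaly = 978666.73 − 978709.45 + (257.99) = 215.27 mGal
Bouguer slab correction = 0.04193 × 2.27 × 836.0 = 79.57 mGal
Simple Bouguer anomaly = 215.27 − (79.57) = 135.70 mGal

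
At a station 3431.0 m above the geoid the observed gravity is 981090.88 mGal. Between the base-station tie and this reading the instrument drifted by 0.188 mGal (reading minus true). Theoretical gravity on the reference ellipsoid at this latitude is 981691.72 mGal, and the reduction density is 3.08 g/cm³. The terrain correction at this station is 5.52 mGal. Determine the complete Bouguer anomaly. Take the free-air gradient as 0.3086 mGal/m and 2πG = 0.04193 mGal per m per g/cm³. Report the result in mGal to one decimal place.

20.2

Drift-corrected reading = 981090.88 − (0.188) = 981090.692 mGal
Free-air correction = 0.3086 × 3431.0 = 1058.81 mGal
Free-air anomaly = 981090.692 − 981691.72 + (1058.81) = 457.782 mGal
Bouguer slab correction = 0.04193 × 3.08 × 3431.0 = 443.09 mGal
Simple Bouguer anomaly = 457.782 − (443.09) = 14.692 mGal
Complete Bouguer anomaly = 14.692 + 5.52 = 20.212 mGal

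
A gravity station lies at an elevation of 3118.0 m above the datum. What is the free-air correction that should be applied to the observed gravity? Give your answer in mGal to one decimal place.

Free-air correction = 0.3086 × 3118.0 = 962.2 mGal

962.2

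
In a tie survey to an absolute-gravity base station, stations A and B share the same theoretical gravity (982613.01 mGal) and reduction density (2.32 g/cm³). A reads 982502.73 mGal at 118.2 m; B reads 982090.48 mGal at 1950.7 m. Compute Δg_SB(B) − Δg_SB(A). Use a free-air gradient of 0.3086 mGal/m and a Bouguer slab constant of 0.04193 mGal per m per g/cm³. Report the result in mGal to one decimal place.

Δg_SB(A) = 982502.73 − 982613.01 + 0.3086×118.2 − 0.04193×2.32×118.2 = -85.30 mGal
Δg_SB(B) = 982090.48 − 982613.01 + 0.3086×1950.7 − 0.04193×2.32×1950.7 = -110.30 mGal
Difference = -110.30 − (-85.30) = -25.00 mGal

-25.0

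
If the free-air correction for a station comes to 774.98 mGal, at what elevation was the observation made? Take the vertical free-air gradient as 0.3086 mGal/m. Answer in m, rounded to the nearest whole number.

2511

h = 774.98 / 0.3086 = 2511.28 m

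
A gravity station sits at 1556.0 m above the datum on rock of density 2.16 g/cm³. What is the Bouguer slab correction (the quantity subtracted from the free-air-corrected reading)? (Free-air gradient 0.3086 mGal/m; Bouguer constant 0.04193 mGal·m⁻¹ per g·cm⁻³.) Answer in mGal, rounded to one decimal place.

Bouguer slab correction = 0.04193 × 2.16 × 1556.0 = 140.9 mGal

140.9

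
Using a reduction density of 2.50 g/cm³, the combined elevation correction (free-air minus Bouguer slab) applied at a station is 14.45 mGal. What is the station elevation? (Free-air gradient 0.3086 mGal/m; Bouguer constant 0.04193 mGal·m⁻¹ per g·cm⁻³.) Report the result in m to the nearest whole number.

71

Combined gradient = 0.3086 − 0.04193 × 2.50 = 0.2037750 mGal/m
h = 14.45 / 0.2037750 = 70.91 m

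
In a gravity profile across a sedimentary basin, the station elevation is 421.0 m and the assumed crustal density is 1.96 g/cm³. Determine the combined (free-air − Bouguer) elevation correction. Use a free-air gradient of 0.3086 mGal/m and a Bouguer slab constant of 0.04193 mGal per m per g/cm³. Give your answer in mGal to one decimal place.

Combined gradient = 0.3086 − 0.04193 × 1.96 = 0.2264172 mGal/m
Combined elevation correction = 0.2264172 × 421.0 = 95.3 mGal

95.3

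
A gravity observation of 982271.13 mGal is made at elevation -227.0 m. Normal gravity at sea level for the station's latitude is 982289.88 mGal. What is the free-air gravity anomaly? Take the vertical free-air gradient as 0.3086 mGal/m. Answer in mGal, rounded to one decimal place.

Free-air correction = 0.3086 × -227.0 = -70.05 mGal
Free-air anomaly = 982271.13 − 982289.88 + (-70.05) = -88.80 mGal

-88.8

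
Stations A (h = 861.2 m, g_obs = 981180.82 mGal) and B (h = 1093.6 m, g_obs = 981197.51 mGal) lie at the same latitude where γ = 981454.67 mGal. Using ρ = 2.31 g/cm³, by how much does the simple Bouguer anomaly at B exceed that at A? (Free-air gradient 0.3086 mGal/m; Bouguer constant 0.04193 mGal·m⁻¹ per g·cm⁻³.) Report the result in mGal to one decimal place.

65.9

Δg_SB(A) = 981180.82 − 981454.67 + 0.3086×861.2 − 0.04193×2.31×861.2 = -91.50 mGal
Δg_SB(B) = 981197.51 − 981454.67 + 0.3086×1093.6 − 0.04193×2.31×1093.6 = -25.60 mGal
Difference = -25.60 − (-91.50) = 65.90 mGal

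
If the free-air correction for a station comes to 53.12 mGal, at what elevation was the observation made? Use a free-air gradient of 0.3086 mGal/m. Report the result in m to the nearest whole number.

h = 53.12 / 0.3086 = 172.13 m

172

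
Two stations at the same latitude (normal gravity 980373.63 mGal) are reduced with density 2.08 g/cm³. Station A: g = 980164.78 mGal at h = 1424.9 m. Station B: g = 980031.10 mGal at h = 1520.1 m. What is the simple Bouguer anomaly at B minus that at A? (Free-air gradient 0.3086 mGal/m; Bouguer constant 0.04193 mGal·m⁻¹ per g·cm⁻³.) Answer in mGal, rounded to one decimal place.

-112.6

Δg_SB(A) = 980164.78 − 980373.63 + 0.3086×1424.9 − 0.04193×2.08×1424.9 = 106.60 mGal
Δg_SB(B) = 980031.10 − 980373.63 + 0.3086×1520.1 − 0.04193×2.08×1520.1 = -6.00 mGal
Difference = -6.00 − (106.60) = -112.60 mGal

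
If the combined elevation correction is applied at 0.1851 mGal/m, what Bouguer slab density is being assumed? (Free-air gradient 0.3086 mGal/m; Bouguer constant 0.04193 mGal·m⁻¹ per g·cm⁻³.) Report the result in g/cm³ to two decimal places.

0.1851 = 0.3086 − 0.04193 × ρ
ρ = (0.3086 − 0.1851) / 0.04193 = 2.95 g/cm³

2.95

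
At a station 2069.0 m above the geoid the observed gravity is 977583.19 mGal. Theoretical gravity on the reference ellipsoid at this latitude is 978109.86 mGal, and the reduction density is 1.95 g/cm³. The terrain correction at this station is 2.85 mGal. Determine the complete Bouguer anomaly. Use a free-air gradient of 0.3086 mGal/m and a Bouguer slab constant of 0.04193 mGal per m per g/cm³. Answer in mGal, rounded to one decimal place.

Free-air correction = 0.3086 × 2069.0 = 638.49 mGal
Free-air anomaly = 977583.19 − 978109.86 + (638.49) = 111.82 mGal
Bouguer slab correction = 0.04193 × 1.95 × 2069.0 = 169.17 mGal
Simple Bouguer anomaly = 111.82 − (169.17) = -57.35 mGal
Complete Bouguer anomaly = -57.35 + 2.85 = -54.50 mGal

-54.5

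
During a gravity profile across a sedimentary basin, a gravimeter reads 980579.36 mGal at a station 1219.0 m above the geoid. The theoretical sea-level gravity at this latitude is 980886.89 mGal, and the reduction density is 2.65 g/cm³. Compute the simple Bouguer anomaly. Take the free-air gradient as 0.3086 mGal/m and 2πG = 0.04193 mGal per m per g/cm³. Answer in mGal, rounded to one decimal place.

-66.8

Free-air correction = 0.3086 × 1219.0 = 376.18 mGal
Free-air anomaly = 980579.36 − 980886.89 + (376.18) = 68.65 mGal
Bouguer slab correction = 0.04193 × 2.65 × 1219.0 = 135.45 mGal
Simple Bouguer anomaly = 68.65 − (135.45) = -66.80 mGal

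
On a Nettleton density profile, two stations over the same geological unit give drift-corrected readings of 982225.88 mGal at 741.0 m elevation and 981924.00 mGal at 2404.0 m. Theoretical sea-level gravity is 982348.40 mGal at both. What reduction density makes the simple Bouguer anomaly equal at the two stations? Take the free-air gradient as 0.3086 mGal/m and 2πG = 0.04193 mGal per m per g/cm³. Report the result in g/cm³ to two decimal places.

3.03

Δg_obs = 981924.00 − 982225.88 = -301.88 mGal over Δh = 2404.0 − 741.0 = 1663.0 m
Equal Bouguer anomalies ⇒ Δg_obs + (0.3086 − 0.04193ρ)·Δh = 0
0.3086 − 0.04193ρ = −Δg_obs/Δh = 0.18153
ρ = (0.3086 − 0.18153) / 0.04193 = 3.03 g/cm³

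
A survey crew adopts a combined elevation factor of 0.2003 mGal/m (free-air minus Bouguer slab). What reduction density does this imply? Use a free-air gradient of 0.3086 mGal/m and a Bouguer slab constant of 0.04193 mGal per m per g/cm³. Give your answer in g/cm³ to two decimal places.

2.58

0.2003 = 0.3086 − 0.04193 × ρ
ρ = (0.3086 − 0.2003) / 0.04193 = 2.58 g/cm³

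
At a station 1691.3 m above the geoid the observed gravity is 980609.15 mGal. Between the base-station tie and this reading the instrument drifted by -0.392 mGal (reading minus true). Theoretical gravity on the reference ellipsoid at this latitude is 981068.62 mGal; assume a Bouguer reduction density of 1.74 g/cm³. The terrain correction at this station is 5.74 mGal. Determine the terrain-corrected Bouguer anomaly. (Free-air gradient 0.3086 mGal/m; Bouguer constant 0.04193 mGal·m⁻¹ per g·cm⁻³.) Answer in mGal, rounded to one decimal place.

Drift-corrected reading = 980609.15 − (-0.392) = 980609.542 mGal
Free-air correction = 0.3086 × 1691.3 = 521.94 mGal
Free-air anomaly = 980609.542 − 981068.62 + (521.94) = 62.862 mGal
Bouguer slab correction = 0.04193 × 1.74 × 1691.3 = 123.39 mGal
Simple Bouguer anomaly = 62.862 − (123.39) = -60.528 mGal
Complete Bouguer anomaly = -60.528 + 5.74 = -54.788 mGal

-54.8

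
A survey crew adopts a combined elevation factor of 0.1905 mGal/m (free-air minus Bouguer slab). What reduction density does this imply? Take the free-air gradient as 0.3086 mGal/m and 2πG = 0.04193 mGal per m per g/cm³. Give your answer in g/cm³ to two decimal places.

2.82

0.1905 = 0.3086 − 0.04193 × ρ
ρ = (0.3086 − 0.1905) / 0.04193 = 2.82 g/cm³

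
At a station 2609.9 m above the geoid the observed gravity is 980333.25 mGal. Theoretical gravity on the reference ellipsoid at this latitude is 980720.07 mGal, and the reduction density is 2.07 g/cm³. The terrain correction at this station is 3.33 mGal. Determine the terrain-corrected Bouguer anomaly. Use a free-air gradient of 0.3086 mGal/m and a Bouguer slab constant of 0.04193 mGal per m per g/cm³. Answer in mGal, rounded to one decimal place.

Free-air correction = 0.3086 × 2609.9 = 805.42 mGal
Free-air anomaly = 980333.25 − 980720.07 + (805.42) = 418.60 mGal
Bouguer slab correction = 0.04193 × 2.07 × 2609.9 = 226.53 mGal
Simple Bouguer anomaly = 418.60 − (226.53) = 192.07 mGal
Complete Bouguer anomaly = 192.07 + 3.33 = 195.40 mGal

195.4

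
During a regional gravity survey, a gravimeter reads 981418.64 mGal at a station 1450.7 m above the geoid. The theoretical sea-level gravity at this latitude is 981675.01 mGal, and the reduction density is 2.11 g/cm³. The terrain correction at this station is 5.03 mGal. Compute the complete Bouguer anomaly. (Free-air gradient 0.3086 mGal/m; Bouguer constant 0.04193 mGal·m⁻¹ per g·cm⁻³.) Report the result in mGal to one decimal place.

Free-air correction = 0.3086 × 1450.7 = 447.69 mGal
Free-air anomaly = 981418.64 − 981675.01 + (447.69) = 191.32 mGal
Bouguer slab correction = 0.04193 × 2.11 × 1450.7 = 128.35 mGal
Simple Bouguer anomaly = 191.32 − (128.35) = 62.97 mGal
Complete Bouguer anomaly = 62.97 + 5.03 = 68.00 mGal

68.0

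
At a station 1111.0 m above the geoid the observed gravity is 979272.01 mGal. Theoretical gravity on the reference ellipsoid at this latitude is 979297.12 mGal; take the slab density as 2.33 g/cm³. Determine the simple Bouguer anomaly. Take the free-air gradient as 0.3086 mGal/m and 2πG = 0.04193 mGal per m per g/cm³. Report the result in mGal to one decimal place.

209.2

Free-air correction = 0.3086 × 1111.0 = 342.85 mGal
Free-air anomaly = 979272.01 − 979297.12 + (342.85) = 317.74 mGal
Bouguer slab correction = 0.04193 × 2.33 × 1111.0 = 108.54 mGal
Simple Bouguer anomaly = 317.74 − (108.54) = 209.20 mGal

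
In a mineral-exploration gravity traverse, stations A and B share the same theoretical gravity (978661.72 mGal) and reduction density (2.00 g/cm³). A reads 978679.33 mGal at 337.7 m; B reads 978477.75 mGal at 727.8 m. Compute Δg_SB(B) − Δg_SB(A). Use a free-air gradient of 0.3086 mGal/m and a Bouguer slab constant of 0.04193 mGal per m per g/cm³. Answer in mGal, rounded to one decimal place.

-113.9

Δg_SB(A) = 978679.33 − 978661.72 + 0.3086×337.7 − 0.04193×2.00×337.7 = 93.50 mGal
Δg_SB(B) = 978477.75 − 978661.72 + 0.3086×727.8 − 0.04193×2.00×727.8 = -20.40 mGal
Difference = -20.40 − (93.50) = -113.90 mGal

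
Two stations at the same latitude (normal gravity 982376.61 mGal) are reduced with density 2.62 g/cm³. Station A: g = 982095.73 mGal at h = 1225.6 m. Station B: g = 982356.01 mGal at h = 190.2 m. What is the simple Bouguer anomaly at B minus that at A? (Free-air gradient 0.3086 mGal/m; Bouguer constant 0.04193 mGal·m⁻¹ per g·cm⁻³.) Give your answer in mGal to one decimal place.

54.5

Δg_SB(A) = 982095.73 − 982376.61 + 0.3086×1225.6 − 0.04193×2.62×1225.6 = -37.30 mGal
Δg_SB(B) = 982356.01 − 982376.61 + 0.3086×190.2 − 0.04193×2.62×190.2 = 17.20 mGal
Difference = 17.20 − (-37.30) = 54.50 mGal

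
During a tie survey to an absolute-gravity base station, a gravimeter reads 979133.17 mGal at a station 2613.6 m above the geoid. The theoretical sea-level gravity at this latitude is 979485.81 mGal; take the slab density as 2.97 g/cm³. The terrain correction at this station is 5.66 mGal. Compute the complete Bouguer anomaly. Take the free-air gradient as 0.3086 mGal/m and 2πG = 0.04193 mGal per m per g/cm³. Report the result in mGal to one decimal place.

134.1

Free-air correction = 0.3086 × 2613.6 = 806.56 mGal
Free-air anomaly = 979133.17 − 979485.81 + (806.56) = 453.92 mGal
Bouguer slab correction = 0.04193 × 2.97 × 2613.6 = 325.48 mGal
Simple Bouguer anomaly = 453.92 − (325.48) = 128.44 mGal
Complete Bouguer anomaly = 128.44 + 5.66 = 134.10 mGal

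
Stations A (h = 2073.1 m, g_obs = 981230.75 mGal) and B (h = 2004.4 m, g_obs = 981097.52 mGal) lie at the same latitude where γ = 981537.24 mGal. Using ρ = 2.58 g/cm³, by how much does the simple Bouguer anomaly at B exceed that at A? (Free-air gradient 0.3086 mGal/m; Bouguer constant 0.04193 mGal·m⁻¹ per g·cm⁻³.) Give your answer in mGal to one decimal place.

Δg_SB(A) = 981230.75 − 981537.24 + 0.3086×2073.1 − 0.04193×2.58×2073.1 = 109.00 mGal
Δg_SB(B) = 981097.52 − 981537.24 + 0.3086×2004.4 − 0.04193×2.58×2004.4 = -38.00 mGal
Difference = -38.00 − (109.00) = -147.00 mGal

-147.0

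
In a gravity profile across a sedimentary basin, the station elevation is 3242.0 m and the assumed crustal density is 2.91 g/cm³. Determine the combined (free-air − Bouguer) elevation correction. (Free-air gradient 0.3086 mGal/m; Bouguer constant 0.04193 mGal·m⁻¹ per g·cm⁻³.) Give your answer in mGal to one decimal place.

Combined gradient = 0.3086 − 0.04193 × 2.91 = 0.1865837 mGal/m
Combined elevation correction = 0.1865837 × 3242.0 = 604.9 mGal

604.9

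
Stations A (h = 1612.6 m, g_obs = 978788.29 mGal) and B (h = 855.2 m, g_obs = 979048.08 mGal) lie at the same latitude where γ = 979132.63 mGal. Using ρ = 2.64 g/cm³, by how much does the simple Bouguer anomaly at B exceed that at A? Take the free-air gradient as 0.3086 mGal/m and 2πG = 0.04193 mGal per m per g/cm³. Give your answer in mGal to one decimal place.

Δg_SB(A) = 978788.29 − 979132.63 + 0.3086×1612.6 − 0.04193×2.64×1612.6 = -25.20 mGal
Δg_SB(B) = 979048.08 − 979132.63 + 0.3086×855.2 − 0.04193×2.64×855.2 = 84.70 mGal
Difference = 84.70 − (-25.20) = 109.90 mGal

109.9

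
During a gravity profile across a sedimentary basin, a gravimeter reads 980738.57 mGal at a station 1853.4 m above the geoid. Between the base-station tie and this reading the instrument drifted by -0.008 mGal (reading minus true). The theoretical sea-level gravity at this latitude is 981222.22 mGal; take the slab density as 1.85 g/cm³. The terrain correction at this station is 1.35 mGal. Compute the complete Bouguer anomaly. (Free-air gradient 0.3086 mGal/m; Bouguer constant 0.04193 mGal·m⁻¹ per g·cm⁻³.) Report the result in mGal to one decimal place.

Drift-corrected reading = 980738.57 − (-0.008) = 980738.578 mGal
Free-air correction = 0.3086 × 1853.4 = 571.96 mGal
Free-air anomaly = 980738.578 − 981222.22 + (571.96) = 88.318 mGal
Bouguer slab correction = 0.04193 × 1.85 × 1853.4 = 143.77 mGal
Simple Bouguer anomaly = 88.318 − (143.77) = -55.452 mGal
Complete Bouguer anomaly = -55.452 + 1.35 = -54.102 mGal

-54.1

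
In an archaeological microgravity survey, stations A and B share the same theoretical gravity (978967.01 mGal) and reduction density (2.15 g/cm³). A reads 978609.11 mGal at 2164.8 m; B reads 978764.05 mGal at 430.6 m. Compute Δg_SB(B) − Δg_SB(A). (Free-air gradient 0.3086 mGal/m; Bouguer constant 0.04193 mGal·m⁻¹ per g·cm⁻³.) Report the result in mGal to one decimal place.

-223.9

Δg_SB(A) = 978609.11 − 978967.01 + 0.3086×2164.8 − 0.04193×2.15×2164.8 = 115.00 mGal
Δg_SB(B) = 978764.05 − 978967.01 + 0.3086×430.6 − 0.04193×2.15×430.6 = -108.90 mGal
Difference = -108.90 − (115.00) = -223.90 mGal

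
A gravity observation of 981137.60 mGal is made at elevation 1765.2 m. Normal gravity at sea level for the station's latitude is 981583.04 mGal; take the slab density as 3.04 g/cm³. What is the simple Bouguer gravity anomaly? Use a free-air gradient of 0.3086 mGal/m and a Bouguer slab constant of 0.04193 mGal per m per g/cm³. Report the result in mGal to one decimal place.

Free-air correction = 0.3086 × 1765.2 = 544.74 mGal
Free-air anomaly = 981137.60 − 981583.04 + (544.74) = 99.30 mGal
Bouguer slab correction = 0.04193 × 3.04 × 1765.2 = 225.01 mGal
Simple Bouguer anomaly = 99.30 − (225.01) = -125.71 mGal

-125.7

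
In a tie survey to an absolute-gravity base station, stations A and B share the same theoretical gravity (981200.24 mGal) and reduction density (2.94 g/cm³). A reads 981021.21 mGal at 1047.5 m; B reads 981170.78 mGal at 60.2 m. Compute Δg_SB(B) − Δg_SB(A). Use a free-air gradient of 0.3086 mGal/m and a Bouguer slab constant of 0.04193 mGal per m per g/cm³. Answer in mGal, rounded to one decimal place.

Δg_SB(A) = 981021.21 − 981200.24 + 0.3086×1047.5 − 0.04193×2.94×1047.5 = 15.10 mGal
Δg_SB(B) = 981170.78 − 981200.24 + 0.3086×60.2 − 0.04193×2.94×60.2 = -18.30 mGal
Difference = -18.30 − (15.10) = -33.40 mGal

-33.4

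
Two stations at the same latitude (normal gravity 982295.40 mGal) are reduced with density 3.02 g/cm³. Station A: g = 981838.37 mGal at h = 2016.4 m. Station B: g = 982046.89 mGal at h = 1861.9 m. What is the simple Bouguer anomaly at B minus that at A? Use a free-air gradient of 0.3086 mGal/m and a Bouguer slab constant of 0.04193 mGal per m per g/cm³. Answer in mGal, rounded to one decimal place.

180.4

Δg_SB(A) = 981838.37 − 982295.40 + 0.3086×2016.4 − 0.04193×3.02×2016.4 = -90.10 mGal
Δg_SB(B) = 982046.89 − 982295.40 + 0.3086×1861.9 − 0.04193×3.02×1861.9 = 90.30 mGal
Difference = 90.30 − (-90.10) = 180.40 mGal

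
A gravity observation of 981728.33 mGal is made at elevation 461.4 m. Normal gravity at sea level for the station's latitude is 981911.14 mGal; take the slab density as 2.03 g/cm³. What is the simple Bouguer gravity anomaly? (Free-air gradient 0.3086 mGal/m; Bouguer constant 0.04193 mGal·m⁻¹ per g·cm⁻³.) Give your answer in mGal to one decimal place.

Free-air correction = 0.3086 × 461.4 = 142.39 mGal
Free-air anomaly = 981728.33 − 981911.14 + (142.39) = -40.42 mGal
Bouguer slab correction = 0.04193 × 2.03 × 461.4 = 39.27 mGal
Simple Bouguer anomaly = -40.42 − (39.27) = -79.69 mGal

-79.7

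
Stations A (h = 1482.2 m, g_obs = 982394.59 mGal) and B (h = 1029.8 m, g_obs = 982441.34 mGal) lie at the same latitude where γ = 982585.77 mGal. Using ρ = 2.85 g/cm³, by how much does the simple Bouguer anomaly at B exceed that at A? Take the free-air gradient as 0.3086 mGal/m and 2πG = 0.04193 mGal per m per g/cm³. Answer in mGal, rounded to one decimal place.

-38.8

Δg_SB(A) = 982394.59 − 982585.77 + 0.3086×1482.2 − 0.04193×2.85×1482.2 = 89.10 mGal
Δg_SB(B) = 982441.34 − 982585.77 + 0.3086×1029.8 − 0.04193×2.85×1029.8 = 50.30 mGal
Difference = 50.30 − (89.10) = -38.80 mGal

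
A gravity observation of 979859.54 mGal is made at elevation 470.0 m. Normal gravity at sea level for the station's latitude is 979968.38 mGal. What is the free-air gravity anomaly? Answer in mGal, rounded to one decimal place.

Free-air correction = 0.3086 × 470.0 = 145.04 mGal
Free-air anomaly = 979859.54 − 979968.38 + (145.04) = 36.20 mGal

36.2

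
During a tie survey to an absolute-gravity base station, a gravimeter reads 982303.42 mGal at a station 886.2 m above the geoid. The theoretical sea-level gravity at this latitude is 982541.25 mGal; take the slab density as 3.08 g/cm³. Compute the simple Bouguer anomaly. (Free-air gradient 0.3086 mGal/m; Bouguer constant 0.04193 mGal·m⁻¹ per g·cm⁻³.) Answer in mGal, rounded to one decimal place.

Free-air correction = 0.3086 × 886.2 = 273.48 mGal
Free-air anomaly = 982303.42 − 982541.25 + (273.48) = 35.65 mGal
Bouguer slab correction = 0.04193 × 3.08 × 886.2 = 114.45 mGal
Simple Bouguer anomaly = 35.65 − (114.45) = -78.80 mGal

-78.8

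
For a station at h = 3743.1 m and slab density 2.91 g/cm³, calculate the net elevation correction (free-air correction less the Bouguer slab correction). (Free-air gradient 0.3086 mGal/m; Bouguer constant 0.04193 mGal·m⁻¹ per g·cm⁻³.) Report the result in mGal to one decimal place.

698.4

Combined gradient = 0.3086 − 0.04193 × 2.91 = 0.1865837 mGal/m
Combined elevation correction = 0.1865837 × 3743.1 = 698.4 mGal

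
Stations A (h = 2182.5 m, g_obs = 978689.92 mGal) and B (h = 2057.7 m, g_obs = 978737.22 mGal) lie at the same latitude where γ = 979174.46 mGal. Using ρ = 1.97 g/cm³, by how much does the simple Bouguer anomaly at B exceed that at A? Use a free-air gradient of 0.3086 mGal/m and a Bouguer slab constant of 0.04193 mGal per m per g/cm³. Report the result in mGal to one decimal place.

19.1

Δg_SB(A) = 978689.92 − 979174.46 + 0.3086×2182.5 − 0.04193×1.97×2182.5 = 8.70 mGal
Δg_SB(B) = 978737.22 − 979174.46 + 0.3086×2057.7 − 0.04193×1.97×2057.7 = 27.80 mGal
Difference = 27.80 − (8.70) = 19.10 mGal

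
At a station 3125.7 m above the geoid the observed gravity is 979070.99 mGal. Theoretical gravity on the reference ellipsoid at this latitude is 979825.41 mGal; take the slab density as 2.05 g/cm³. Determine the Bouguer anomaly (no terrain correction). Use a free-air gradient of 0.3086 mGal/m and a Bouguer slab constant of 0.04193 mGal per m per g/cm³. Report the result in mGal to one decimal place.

Free-air correction = 0.3086 × 3125.7 = 964.59 mGal
Free-air anomaly = 979070.99 − 979825.41 + (964.59) = 210.17 mGal
Bouguer slab correction = 0.04193 × 2.05 × 3125.7 = 268.67 mGal
Simple Bouguer anomaly = 210.17 − (268.67) = -58.50 mGal

-58.5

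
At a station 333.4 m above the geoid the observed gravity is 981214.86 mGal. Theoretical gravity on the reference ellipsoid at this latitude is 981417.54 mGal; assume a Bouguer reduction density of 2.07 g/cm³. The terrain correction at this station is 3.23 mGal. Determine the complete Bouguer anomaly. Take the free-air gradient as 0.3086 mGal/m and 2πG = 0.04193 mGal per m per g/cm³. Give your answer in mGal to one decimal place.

-125.5

Free-air correction = 0.3086 × 333.4 = 102.89 mGal
Free-air anomaly = 981214.86 − 981417.54 + (102.89) = -99.79 mGal
Bouguer slab correction = 0.04193 × 2.07 × 333.4 = 28.94 mGal
Simple Bouguer anomaly = -99.79 − (28.94) = -128.73 mGal
Complete Bouguer anomaly = -128.73 + 3.23 = -125.50 mGal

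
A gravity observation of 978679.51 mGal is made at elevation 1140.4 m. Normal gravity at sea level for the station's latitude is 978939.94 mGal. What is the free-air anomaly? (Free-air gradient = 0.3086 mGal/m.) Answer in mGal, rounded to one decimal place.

Free-air correction = 0.3086 × 1140.4 = 351.93 mGal
Free-air anomaly = 978679.51 − 978939.94 + (351.93) = 91.50 mGal

91.5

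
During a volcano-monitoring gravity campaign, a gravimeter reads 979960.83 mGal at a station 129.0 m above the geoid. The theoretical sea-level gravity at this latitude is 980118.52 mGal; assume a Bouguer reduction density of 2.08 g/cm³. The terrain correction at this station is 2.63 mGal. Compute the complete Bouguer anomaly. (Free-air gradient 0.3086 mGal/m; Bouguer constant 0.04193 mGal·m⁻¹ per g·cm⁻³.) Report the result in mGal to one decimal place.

-126.5

Free-air correction = 0.3086 × 129.0 = 39.81 mGal
Free-air anomaly = 979960.83 − 980118.52 + (39.81) = -117.88 mGal
Bouguer slab correction = 0.04193 × 2.08 × 129.0 = 11.25 mGal
Simple Bouguer anomaly = -117.88 − (11.25) = -129.13 mGal
Complete Bouguer anomaly = -129.13 + 2.63 = -126.50 mGal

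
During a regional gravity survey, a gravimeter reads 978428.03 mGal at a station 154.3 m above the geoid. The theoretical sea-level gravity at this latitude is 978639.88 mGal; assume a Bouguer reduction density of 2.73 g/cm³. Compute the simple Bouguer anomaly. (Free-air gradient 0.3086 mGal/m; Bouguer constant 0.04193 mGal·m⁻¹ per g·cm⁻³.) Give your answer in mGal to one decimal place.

-181.9

Free-air correction = 0.3086 × 154.3 = 47.62 mGal
Free-air anomaly = 978428.03 − 978639.88 + (47.62) = -164.23 mGal
Bouguer slab correction = 0.04193 × 2.73 × 154.3 = 17.66 mGal
Simple Bouguer anomaly = -164.23 − (17.66) = -181.89 mGal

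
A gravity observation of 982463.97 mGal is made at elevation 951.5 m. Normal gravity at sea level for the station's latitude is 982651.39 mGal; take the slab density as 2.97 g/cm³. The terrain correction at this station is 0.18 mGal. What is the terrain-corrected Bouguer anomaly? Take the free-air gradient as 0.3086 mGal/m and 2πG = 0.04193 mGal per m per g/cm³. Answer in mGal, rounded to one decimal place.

-12.1

Free-air correction = 0.3086 × 951.5 = 293.63 mGal
Free-air anomaly = 982463.97 − 982651.39 + (293.63) = 106.21 mGal
Bouguer slab correction = 0.04193 × 2.97 × 951.5 = 118.49 mGal
Simple Bouguer anomaly = 106.21 − (118.49) = -12.28 mGal
Complete Bouguer anomaly = -12.28 + 0.18 = -12.10 mGal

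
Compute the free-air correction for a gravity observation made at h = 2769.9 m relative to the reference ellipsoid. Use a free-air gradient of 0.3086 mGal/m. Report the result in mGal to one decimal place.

Free-air correction = 0.3086 × 2769.9 = 854.8 mGal

854.8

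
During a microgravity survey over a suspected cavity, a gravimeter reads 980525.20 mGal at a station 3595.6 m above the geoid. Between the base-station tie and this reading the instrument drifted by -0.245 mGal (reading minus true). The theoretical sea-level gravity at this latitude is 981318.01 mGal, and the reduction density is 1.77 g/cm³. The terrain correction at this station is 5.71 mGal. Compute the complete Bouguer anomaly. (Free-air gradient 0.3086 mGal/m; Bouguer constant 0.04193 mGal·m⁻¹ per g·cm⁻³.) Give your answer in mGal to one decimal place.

55.9

Drift-corrected reading = 980525.20 − (-0.245) = 980525.445 mGal
Free-air correction = 0.3086 × 3595.6 = 1109.60 mGal
Free-air anomaly = 980525.445 − 981318.01 + (1109.60) = 317.035 mGal
Bouguer slab correction = 0.04193 × 1.77 × 3595.6 = 266.85 mGal
Simple Bouguer anomaly = 317.035 − (266.85) = 50.185 mGal
Complete Bouguer anomaly = 50.185 + 5.71 = 55.895 mGal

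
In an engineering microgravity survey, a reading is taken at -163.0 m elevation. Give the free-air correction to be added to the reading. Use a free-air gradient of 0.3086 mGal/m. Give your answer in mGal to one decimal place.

Free-air correction = 0.3086 × -163.0 = -50.3 mGal

-50.3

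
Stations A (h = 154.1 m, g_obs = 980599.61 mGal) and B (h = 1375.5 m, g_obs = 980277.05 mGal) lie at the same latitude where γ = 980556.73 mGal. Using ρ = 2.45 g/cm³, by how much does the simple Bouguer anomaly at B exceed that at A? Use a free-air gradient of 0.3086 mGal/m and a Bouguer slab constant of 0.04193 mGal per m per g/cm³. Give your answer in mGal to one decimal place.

Δg_SB(A) = 980599.61 − 980556.73 + 0.3086×154.1 − 0.04193×2.45×154.1 = 74.60 mGal
Δg_SB(B) = 980277.05 − 980556.73 + 0.3086×1375.5 − 0.04193×2.45×1375.5 = 3.50 mGal
Difference = 3.50 − (74.60) = -71.10 mGal

-71.1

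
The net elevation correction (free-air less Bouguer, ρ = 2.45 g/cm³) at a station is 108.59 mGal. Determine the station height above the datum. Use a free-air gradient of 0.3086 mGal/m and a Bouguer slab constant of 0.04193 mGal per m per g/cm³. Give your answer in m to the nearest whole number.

527

Combined gradient = 0.3086 − 0.04193 × 2.45 = 0.2058715 mGal/m
h = 108.59 / 0.2058715 = 527.46 m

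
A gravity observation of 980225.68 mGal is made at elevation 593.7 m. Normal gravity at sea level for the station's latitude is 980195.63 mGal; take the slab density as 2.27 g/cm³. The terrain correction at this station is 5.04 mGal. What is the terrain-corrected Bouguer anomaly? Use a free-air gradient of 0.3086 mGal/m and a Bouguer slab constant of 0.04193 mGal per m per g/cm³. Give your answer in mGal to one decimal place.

Free-air correction = 0.3086 × 593.7 = 183.22 mGal
Free-air anomaly = 980225.68 − 980195.63 + (183.22) = 213.27 mGal
Bouguer slab correction = 0.04193 × 2.27 × 593.7 = 56.51 mGal
Simple Bouguer anomaly = 213.27 − (56.51) = 156.76 mGal
Complete Bouguer anomaly = 156.76 + 5.04 = 161.80 mGal

161.8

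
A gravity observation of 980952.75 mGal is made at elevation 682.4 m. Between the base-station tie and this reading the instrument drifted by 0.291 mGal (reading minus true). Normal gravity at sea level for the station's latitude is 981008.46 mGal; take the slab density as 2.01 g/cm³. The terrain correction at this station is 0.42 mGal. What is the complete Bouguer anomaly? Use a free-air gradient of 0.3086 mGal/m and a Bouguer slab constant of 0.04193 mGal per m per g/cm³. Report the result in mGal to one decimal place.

97.5

Drift-corrected reading = 980952.75 − (0.291) = 980952.459 mGal
Free-air correction = 0.3086 × 682.4 = 210.59 mGal
Free-air anomaly = 980952.459 − 981008.46 + (210.59) = 154.589 mGal
Bouguer slab correction = 0.04193 × 2.01 × 682.4 = 57.51 mGal
Simple Bouguer anomaly = 154.589 − (57.51) = 97.079 mGal
Complete Bouguer anomaly = 97.079 + 0.42 = 97.499 mGal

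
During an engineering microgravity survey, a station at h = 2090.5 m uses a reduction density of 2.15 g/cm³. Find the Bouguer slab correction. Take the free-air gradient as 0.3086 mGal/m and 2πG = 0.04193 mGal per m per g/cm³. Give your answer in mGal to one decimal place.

Bouguer slab correction = 0.04193 × 2.15 × 2090.5 = 188.5 mGal

188.5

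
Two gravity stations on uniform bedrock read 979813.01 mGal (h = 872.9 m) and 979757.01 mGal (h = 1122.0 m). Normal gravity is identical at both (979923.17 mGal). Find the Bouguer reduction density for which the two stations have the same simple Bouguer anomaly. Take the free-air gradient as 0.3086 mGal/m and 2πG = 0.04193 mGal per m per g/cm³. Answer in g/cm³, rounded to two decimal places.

2.00

Δg_obs = 979757.01 − 979813.01 = -56.00 mGal over Δh = 1122.0 − 872.9 = 249.1 m
Equal Bouguer anomalies ⇒ Δg_obs + (0.3086 − 0.04193ρ)·Δh = 0
0.3086 − 0.04193ρ = −Δg_obs/Δh = 0.22481
ρ = (0.3086 − 0.22481) / 0.04193 = 2.00 g/cm³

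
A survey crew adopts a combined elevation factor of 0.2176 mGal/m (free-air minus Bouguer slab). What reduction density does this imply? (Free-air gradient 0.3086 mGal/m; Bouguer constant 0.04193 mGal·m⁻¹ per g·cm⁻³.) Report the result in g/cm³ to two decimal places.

0.2176 = 0.3086 − 0.04193 × ρ
ρ = (0.3086 − 0.2176) / 0.04193 = 2.17 g/cm³

2.17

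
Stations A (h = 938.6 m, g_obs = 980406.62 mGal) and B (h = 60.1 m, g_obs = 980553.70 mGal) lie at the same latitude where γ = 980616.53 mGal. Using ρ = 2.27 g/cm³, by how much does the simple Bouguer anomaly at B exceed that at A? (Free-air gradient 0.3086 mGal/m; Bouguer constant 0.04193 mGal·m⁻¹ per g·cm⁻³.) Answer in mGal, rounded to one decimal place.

Δg_SB(A) = 980406.62 − 980616.53 + 0.3086×938.6 − 0.04193×2.27×938.6 = -9.60 mGal
Δg_SB(B) = 980553.70 − 980616.53 + 0.3086×60.1 − 0.04193×2.27×60.1 = -50.00 mGal
Difference = -50.00 − (-9.60) = -40.40 mGal

-40.4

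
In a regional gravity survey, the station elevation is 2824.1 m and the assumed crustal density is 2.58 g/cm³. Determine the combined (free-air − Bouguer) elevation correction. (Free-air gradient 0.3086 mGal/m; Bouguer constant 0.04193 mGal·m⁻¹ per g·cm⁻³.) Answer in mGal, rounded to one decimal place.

566.0

Combined gradient = 0.3086 − 0.04193 × 2.58 = 0.2004206 mGal/m
Combined elevation correction = 0.2004206 × 2824.1 = 566.0 mGal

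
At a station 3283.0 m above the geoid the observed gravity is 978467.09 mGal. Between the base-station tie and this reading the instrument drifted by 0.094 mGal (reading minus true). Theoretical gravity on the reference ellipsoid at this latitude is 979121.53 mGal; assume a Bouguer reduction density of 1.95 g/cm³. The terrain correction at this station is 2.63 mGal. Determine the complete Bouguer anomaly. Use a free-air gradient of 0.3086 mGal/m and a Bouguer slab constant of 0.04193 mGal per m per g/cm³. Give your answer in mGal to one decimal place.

92.8

Drift-corrected reading = 978467.09 − (0.094) = 978466.996 mGal
Free-air correction = 0.3086 × 3283.0 = 1013.13 mGal
Free-air anomaly = 978466.996 − 979121.53 + (1013.13) = 358.596 mGal
Bouguer slab correction = 0.04193 × 1.95 × 3283.0 = 268.43 mGal
Simple Bouguer anomaly = 358.596 − (268.43) = 90.166 mGal
Complete Bouguer anomaly = 90.166 + 2.63 = 92.796 mGal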